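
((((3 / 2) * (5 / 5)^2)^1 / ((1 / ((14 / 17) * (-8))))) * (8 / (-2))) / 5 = 672 / 85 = 7.91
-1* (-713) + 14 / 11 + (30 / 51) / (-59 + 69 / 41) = 31388264 / 43945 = 714.26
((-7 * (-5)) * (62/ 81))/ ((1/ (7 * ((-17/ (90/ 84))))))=-723044/ 243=-2975.49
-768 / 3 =-256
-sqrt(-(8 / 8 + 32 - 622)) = -sqrt(589) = -24.27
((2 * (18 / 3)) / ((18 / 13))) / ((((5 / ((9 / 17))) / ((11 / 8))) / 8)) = 858 / 85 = 10.09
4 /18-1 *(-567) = 5105 /9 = 567.22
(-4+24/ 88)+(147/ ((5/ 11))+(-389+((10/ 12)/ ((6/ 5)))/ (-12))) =-1648591/ 23760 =-69.39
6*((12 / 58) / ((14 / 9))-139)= -169140 / 203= -833.20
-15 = -15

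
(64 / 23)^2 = 4096 / 529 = 7.74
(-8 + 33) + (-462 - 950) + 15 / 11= -15242 / 11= -1385.64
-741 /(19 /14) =-546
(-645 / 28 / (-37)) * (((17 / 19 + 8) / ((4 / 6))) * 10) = 1635075 / 19684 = 83.07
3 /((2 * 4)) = 3 /8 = 0.38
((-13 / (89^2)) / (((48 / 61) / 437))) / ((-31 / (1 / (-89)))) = -346541 / 1048993872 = -0.00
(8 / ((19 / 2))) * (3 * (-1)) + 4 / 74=-1738 / 703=-2.47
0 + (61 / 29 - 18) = -461 / 29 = -15.90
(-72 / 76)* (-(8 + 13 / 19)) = 2970 / 361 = 8.23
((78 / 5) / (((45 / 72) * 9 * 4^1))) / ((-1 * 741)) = -4 / 4275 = -0.00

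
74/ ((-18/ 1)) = -37/ 9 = -4.11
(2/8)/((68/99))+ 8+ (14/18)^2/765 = 8293159/991440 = 8.36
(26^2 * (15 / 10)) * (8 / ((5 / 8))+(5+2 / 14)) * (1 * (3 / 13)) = 146952 / 35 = 4198.63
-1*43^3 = -79507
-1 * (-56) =56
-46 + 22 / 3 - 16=-164 / 3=-54.67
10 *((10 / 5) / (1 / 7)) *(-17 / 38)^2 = 10115 / 361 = 28.02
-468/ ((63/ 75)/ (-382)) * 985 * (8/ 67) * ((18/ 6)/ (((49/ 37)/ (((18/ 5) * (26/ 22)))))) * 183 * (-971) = -10836607383807753600/ 252791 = -42867852826278.44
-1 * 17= -17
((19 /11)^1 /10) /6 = 19 /660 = 0.03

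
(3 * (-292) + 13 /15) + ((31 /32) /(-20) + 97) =-1494109 /1920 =-778.18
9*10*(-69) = -6210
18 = 18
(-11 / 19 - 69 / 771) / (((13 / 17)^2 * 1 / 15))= -14149440 / 825227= -17.15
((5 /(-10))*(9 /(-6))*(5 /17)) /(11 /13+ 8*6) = 39 /8636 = 0.00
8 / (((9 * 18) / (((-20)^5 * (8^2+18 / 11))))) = -9241600000 / 891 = -10372166.11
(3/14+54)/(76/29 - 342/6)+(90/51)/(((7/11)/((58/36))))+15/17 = 4901579/1125978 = 4.35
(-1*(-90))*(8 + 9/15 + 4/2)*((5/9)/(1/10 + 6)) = 5300/61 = 86.89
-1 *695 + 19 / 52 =-36121 / 52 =-694.63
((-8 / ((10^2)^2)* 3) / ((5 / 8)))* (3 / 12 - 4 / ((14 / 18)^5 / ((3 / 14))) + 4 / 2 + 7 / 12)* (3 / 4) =0.00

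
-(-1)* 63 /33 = 21 /11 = 1.91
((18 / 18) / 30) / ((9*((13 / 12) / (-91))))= -14 / 45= -0.31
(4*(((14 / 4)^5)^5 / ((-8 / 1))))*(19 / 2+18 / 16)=-113990832671437016568595 / 536870912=-212324471532249.85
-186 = -186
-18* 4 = -72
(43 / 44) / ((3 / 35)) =1505 / 132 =11.40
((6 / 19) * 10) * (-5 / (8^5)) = -75 / 155648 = -0.00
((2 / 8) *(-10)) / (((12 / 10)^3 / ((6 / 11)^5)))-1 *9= -1460709 / 161051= -9.07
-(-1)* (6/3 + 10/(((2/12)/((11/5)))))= 134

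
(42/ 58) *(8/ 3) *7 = 392/ 29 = 13.52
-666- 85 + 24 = -727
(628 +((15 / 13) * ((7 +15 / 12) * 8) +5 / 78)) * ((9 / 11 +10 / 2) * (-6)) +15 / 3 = -3514741 / 143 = -24578.61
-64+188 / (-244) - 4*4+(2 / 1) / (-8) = -19769 / 244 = -81.02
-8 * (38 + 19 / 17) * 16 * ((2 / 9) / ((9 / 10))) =-1702400 / 1377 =-1236.31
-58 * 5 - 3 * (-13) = -251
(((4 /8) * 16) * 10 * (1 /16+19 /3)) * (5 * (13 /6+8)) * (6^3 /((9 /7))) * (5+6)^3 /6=8723972950 /9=969330327.78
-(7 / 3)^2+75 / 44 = -1481 / 396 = -3.74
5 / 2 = 2.50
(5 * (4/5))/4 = 1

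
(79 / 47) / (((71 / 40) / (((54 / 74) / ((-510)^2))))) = 474 / 178412705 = 0.00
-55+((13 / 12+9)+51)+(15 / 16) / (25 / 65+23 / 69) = 9931 / 1344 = 7.39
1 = 1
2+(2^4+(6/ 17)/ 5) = 1536/ 85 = 18.07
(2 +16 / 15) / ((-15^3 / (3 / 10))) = -23 / 84375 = -0.00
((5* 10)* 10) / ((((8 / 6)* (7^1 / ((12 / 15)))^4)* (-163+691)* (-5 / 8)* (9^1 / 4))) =-512 / 5942475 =-0.00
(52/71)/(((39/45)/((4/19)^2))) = 960/25631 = 0.04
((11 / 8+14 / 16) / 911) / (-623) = -9 / 2270212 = -0.00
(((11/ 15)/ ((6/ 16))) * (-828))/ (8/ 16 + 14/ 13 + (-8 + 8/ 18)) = 1894464/ 6995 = 270.83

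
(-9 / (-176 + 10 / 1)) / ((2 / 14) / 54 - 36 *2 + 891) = 1701 / 25695389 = 0.00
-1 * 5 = -5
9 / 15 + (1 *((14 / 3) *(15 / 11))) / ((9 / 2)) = 2.01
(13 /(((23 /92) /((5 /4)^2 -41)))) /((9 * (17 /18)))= -8203 /34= -241.26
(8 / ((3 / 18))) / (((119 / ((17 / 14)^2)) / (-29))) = -5916 / 343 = -17.25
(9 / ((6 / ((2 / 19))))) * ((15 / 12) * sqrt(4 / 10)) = 3 * sqrt(10) / 76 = 0.12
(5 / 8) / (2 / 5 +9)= 25 / 376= 0.07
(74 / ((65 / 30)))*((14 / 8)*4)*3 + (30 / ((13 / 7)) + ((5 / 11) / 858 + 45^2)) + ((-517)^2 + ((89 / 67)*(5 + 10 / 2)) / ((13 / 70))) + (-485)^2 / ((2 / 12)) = 1063270140707 / 632346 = 1681468.91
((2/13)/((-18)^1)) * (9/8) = -0.01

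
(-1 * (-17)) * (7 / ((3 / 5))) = 595 / 3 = 198.33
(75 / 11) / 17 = 75 / 187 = 0.40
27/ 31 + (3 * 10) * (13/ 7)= 12279/ 217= 56.59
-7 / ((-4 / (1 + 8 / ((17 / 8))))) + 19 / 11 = 7529 / 748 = 10.07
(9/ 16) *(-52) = -117/ 4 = -29.25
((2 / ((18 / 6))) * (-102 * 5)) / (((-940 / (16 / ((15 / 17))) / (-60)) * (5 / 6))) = -110976 / 235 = -472.24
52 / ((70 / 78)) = 2028 / 35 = 57.94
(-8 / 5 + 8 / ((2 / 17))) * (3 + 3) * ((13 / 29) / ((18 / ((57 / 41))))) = 13.79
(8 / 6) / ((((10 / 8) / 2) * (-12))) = -8 / 45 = -0.18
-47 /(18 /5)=-235 /18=-13.06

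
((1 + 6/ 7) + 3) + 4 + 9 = 125/ 7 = 17.86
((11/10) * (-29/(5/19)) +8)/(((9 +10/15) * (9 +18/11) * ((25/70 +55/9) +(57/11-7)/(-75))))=-14384601/84811805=-0.17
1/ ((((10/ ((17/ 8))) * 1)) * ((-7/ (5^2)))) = -85/ 112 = -0.76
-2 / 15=-0.13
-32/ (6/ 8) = -128/ 3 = -42.67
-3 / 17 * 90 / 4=-135 / 34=-3.97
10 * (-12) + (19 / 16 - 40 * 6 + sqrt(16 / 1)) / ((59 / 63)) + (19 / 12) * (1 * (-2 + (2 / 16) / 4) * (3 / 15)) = -14022381 / 37760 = -371.36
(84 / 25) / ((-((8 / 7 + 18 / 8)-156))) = 2352 / 106825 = 0.02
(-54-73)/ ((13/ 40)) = -5080/ 13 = -390.77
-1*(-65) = 65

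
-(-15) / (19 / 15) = 225 / 19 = 11.84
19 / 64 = 0.30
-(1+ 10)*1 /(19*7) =-11 /133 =-0.08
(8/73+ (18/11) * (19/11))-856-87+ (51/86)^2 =-61390340027/65328868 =-939.71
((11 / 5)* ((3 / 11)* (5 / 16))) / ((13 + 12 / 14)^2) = 147 / 150544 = 0.00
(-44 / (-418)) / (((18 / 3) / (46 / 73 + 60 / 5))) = 922 / 4161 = 0.22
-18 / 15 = -6 / 5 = -1.20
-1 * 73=-73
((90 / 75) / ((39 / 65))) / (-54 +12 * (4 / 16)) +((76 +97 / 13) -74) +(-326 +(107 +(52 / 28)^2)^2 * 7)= 19347107659 / 227409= 85076.26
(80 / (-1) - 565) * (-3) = 1935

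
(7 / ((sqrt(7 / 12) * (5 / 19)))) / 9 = 38 * sqrt(21) / 45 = 3.87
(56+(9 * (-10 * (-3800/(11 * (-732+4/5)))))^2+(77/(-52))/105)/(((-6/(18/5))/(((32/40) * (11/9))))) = -36741016214701/33598582875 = -1093.53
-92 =-92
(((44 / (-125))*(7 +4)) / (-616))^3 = 1331 / 5359375000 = 0.00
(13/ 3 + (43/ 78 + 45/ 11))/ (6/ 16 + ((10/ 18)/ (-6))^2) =7485372/ 319891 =23.40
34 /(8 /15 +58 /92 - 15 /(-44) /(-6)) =1032240 /33607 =30.72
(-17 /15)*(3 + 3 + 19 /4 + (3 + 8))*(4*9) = -4437 /5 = -887.40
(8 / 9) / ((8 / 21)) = 7 / 3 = 2.33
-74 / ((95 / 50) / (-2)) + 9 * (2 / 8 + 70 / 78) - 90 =-1757 / 988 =-1.78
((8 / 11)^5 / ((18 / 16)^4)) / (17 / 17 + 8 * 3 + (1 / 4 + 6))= 536870912 / 132081951375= 0.00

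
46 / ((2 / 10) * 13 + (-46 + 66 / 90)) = -69 / 64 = -1.08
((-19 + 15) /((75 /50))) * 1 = -8 /3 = -2.67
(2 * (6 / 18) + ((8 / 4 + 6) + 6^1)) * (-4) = -176 / 3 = -58.67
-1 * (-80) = 80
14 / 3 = 4.67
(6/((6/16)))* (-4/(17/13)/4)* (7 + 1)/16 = -104/17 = -6.12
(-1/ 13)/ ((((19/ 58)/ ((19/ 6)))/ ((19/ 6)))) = -551/ 234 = -2.35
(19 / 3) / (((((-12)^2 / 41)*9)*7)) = 0.03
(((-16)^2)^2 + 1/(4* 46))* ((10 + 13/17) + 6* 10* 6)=76005513375/3128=24298437.78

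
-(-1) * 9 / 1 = 9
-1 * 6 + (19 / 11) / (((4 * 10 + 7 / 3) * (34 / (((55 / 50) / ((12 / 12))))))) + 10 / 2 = -43123 / 43180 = -1.00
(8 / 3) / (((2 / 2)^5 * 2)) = 4 / 3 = 1.33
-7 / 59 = -0.12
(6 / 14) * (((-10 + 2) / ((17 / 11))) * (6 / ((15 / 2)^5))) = -5632 / 10040625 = -0.00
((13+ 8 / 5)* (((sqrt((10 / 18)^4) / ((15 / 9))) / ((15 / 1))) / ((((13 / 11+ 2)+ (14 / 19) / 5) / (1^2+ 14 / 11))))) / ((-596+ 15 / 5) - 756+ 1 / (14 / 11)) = -2774 / 30394035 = -0.00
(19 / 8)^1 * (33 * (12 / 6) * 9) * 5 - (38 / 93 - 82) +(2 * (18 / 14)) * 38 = 18834877 / 2604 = 7233.06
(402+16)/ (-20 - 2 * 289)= -0.70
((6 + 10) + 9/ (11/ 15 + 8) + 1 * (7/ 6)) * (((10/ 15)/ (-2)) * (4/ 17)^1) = -28606/ 20043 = -1.43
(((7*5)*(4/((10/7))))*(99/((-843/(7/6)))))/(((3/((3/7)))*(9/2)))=-1078/2529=-0.43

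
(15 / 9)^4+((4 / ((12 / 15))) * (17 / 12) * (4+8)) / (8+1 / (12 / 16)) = 38155 / 2268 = 16.82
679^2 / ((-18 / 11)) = -5071451 / 18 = -281747.28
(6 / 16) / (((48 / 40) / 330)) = 825 / 8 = 103.12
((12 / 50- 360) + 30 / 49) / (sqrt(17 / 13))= -439956 *sqrt(221) / 20825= -314.07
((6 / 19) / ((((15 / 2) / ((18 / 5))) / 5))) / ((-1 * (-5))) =72 / 475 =0.15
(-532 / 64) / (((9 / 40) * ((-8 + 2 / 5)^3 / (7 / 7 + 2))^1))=4375 / 17328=0.25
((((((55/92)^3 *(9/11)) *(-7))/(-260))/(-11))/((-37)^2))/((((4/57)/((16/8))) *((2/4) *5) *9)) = -21945/55433241344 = -0.00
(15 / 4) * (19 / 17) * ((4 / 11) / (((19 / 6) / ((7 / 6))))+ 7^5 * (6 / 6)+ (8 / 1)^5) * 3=466254135 / 748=623334.41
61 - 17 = 44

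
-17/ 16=-1.06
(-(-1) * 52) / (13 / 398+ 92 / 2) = 20696 / 18321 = 1.13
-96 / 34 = -48 / 17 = -2.82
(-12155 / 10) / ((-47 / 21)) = 51051 / 94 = 543.10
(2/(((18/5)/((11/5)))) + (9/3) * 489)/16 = 6607/72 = 91.76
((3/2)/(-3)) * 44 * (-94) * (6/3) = 4136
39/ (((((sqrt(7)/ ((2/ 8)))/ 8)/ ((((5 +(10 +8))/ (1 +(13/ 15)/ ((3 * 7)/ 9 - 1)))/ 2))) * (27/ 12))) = 23920 * sqrt(7)/ 693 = 91.32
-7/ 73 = -0.10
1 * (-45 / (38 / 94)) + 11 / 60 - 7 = -134671 / 1140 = -118.13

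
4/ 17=0.24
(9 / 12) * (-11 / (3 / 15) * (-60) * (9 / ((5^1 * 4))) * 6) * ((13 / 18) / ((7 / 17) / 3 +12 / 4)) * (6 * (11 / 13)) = 499851 / 64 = 7810.17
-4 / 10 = -2 / 5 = -0.40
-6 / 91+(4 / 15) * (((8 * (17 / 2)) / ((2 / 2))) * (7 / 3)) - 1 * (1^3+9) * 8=-37.75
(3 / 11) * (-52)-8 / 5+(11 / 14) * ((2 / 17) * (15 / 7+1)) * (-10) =-856144 / 45815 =-18.69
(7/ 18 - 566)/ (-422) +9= 78545/ 7596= 10.34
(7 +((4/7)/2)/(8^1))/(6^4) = 197/36288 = 0.01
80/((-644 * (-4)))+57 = 57.03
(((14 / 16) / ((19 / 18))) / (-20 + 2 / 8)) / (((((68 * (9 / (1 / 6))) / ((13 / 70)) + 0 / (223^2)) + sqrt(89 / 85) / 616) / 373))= -2532641950123084800 / 3198618666510553039459 + 2446339896 * sqrt(7565) / 3198618666510553039459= -0.00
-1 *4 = -4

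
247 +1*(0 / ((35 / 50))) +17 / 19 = 4710 / 19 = 247.89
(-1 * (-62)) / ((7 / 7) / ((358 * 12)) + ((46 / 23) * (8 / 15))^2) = 19976400 / 366667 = 54.48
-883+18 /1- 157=-1022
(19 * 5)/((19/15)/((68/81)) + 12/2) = 32300/2553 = 12.65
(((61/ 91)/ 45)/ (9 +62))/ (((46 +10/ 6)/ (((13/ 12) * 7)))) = 0.00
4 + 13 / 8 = 45 / 8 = 5.62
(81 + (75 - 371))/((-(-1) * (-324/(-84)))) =-1505/27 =-55.74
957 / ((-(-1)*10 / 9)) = 8613 / 10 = 861.30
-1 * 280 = -280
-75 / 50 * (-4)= 6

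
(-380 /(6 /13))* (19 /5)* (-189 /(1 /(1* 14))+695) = 18312086 /3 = 6104028.67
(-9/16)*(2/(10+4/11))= -33/304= -0.11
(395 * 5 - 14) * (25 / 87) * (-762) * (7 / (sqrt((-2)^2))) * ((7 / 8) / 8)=-305082575 / 1856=-164376.39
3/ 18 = 1/ 6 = 0.17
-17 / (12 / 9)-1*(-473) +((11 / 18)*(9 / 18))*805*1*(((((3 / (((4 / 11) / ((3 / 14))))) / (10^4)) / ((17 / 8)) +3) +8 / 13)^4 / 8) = 2692847999087180712032272248312733 / 471287258140608000000000000000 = 5713.81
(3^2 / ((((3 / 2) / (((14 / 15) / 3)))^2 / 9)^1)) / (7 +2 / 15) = 784 / 1605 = 0.49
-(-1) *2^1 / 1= 2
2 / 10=0.20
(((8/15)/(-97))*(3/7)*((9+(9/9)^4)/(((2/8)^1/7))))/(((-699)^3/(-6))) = -128/11042871201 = -0.00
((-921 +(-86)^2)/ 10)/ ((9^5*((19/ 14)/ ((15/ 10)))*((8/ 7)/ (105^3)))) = 2720633125/ 221616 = 12276.34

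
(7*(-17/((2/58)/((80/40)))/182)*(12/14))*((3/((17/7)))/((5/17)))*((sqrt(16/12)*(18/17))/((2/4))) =-12528*sqrt(3)/65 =-333.83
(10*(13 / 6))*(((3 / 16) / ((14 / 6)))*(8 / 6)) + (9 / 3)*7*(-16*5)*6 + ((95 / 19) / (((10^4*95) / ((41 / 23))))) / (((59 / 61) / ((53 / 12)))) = -218259539822129 / 21657720000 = -10077.68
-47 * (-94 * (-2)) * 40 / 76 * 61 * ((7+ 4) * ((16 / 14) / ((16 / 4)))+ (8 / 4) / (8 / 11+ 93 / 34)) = -5193765456 / 4921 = -1055428.87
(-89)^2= 7921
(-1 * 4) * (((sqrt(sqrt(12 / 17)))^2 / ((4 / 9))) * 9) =-162 * sqrt(51) / 17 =-68.05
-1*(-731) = 731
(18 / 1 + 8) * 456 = 11856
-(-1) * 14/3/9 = 14/27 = 0.52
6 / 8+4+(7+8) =79 / 4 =19.75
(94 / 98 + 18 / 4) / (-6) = -535 / 588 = -0.91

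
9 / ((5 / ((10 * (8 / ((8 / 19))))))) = 342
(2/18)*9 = 1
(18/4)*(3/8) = 27/16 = 1.69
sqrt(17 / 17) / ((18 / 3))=1 / 6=0.17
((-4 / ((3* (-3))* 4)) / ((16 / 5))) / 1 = 0.03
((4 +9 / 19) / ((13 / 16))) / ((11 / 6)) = 8160 / 2717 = 3.00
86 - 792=-706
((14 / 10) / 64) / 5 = 7 / 1600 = 0.00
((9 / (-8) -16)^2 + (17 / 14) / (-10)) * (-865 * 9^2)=-9201538359 / 448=-20539148.12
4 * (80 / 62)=160 / 31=5.16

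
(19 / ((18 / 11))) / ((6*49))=209 / 5292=0.04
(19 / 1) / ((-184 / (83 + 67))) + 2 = -1241 / 92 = -13.49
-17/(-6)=17/6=2.83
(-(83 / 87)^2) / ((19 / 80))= -551120 / 143811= -3.83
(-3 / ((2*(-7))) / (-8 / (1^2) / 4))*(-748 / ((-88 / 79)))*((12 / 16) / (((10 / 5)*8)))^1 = -12087 / 3584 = -3.37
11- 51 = -40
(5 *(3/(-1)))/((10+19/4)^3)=-960/205379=-0.00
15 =15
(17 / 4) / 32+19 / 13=2653 / 1664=1.59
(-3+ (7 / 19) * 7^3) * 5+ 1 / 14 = 164099 / 266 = 616.91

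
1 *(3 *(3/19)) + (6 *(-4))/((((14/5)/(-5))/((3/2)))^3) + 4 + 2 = 24384387/52136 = 467.71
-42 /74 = -0.57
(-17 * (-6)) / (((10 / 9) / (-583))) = -267597 / 5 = -53519.40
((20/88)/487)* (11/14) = 5/13636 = 0.00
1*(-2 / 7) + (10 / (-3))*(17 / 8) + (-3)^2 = 137 / 84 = 1.63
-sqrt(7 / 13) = -sqrt(91) / 13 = -0.73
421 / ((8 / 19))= 7999 / 8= 999.88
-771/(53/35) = -26985/53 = -509.15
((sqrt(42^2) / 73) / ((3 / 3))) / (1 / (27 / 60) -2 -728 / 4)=-189 / 59714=-0.00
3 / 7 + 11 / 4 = 89 / 28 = 3.18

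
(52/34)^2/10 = 338/1445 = 0.23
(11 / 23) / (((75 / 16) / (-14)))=-1.43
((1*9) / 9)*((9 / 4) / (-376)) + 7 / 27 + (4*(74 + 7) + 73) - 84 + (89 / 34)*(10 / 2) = 225285293 / 690336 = 326.34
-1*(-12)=12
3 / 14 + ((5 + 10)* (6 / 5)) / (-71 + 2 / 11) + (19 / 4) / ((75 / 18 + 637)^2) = -6435877989 / 161402354554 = -0.04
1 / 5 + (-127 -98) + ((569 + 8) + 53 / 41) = 72466 / 205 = 353.49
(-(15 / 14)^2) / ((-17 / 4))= 225 / 833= 0.27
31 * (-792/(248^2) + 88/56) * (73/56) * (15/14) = 91843125/1361024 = 67.48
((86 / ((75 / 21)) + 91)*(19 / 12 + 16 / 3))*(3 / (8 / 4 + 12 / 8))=34113 / 50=682.26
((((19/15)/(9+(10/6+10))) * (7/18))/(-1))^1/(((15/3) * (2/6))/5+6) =-7/1860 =-0.00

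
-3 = -3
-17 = -17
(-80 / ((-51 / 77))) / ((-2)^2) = 1540 / 51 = 30.20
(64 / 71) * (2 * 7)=896 / 71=12.62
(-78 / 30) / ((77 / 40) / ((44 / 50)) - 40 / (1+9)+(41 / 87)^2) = 1.63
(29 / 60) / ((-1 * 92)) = -29 / 5520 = -0.01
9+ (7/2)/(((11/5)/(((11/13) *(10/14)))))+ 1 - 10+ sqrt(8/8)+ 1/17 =893/442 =2.02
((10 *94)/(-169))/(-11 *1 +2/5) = 0.52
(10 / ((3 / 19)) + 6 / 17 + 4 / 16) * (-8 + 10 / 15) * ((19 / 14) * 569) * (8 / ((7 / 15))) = -15510866030 / 2499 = -6206829.14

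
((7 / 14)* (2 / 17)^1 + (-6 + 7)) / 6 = 3 / 17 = 0.18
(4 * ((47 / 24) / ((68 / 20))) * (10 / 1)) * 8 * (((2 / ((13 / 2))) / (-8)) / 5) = -940 / 663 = -1.42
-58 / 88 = -29 / 44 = -0.66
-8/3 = -2.67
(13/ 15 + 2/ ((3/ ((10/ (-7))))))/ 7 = -3/ 245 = -0.01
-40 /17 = -2.35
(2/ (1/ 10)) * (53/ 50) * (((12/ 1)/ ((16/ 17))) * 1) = 2703/ 10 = 270.30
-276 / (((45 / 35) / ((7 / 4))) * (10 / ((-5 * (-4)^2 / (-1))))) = -9016 / 3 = -3005.33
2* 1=2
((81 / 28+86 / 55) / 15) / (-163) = -6863 / 3765300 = -0.00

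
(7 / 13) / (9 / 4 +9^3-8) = 28 / 37609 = 0.00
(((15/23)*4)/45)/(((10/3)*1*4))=1/230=0.00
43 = 43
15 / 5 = 3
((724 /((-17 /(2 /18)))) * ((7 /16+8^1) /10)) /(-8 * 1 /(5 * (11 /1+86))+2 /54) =-7110585 /36584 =-194.36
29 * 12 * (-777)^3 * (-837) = 136636823894508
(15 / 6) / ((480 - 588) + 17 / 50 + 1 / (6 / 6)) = -125 / 5333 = -0.02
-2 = -2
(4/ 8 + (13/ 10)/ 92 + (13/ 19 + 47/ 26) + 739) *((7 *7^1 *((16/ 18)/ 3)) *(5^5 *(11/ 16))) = 23144748.38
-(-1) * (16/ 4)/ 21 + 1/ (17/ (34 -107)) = -1465/ 357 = -4.10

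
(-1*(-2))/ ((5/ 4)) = 8/ 5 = 1.60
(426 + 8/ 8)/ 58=7.36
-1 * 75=-75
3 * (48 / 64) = 9 / 4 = 2.25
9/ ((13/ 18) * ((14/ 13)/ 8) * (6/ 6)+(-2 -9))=-648/ 785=-0.83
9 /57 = 3 /19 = 0.16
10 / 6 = 5 / 3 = 1.67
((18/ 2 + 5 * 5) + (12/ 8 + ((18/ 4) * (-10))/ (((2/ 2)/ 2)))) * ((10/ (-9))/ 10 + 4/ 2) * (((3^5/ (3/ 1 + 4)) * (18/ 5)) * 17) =-7654743/ 35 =-218706.94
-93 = -93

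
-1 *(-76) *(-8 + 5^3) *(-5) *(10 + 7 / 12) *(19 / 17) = -8940165 / 17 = -525892.06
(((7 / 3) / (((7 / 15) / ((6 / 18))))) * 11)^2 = 3025 / 9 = 336.11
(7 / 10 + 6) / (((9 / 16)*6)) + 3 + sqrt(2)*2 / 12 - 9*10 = -11477 / 135 + sqrt(2) / 6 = -84.78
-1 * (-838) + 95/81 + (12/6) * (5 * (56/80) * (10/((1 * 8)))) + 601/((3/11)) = 988715/324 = 3051.59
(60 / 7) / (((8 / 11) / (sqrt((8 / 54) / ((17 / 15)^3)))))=825 * sqrt(85) / 2023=3.76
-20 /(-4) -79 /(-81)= 5.98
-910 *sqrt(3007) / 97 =-514.44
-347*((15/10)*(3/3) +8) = -6593/2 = -3296.50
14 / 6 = 7 / 3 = 2.33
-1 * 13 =-13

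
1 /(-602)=-1 /602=-0.00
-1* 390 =-390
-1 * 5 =-5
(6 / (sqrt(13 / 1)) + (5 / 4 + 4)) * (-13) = -273 / 4 -6 * sqrt(13) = -89.88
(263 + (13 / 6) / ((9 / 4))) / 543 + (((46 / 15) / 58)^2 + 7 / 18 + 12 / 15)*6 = 2353847966 / 308247525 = 7.64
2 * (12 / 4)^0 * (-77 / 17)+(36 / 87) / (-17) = -4478 / 493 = -9.08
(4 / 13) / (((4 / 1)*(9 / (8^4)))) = 4096 / 117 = 35.01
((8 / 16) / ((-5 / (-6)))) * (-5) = -3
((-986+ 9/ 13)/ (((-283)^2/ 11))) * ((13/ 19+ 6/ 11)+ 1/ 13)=-45471950/ 257165779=-0.18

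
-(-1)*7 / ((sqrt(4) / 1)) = 7 / 2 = 3.50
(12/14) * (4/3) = 8/7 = 1.14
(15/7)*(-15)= -225/7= -32.14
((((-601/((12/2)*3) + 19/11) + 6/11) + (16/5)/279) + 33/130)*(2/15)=-4.11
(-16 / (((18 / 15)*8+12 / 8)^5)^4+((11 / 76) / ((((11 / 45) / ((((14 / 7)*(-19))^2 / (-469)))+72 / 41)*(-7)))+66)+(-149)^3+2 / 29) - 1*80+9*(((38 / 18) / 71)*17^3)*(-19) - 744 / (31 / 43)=-3333975.13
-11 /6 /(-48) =0.04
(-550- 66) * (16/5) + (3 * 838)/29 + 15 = -271079/145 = -1869.51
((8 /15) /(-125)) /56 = -1 /13125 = -0.00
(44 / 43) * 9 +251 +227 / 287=3221004 / 12341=261.00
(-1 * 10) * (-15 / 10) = 15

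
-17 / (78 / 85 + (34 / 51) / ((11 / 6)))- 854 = -1038987 / 1198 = -867.27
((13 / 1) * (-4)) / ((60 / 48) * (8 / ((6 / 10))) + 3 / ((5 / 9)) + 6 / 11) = -660 / 287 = -2.30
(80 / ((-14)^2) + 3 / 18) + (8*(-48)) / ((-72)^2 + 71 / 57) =43514399 / 86894346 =0.50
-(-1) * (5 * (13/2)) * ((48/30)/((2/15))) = 390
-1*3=-3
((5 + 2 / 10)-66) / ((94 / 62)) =-40.10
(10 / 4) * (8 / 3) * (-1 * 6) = -40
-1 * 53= -53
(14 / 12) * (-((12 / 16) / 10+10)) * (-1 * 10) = 2821 / 24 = 117.54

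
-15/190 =-3/38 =-0.08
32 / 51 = 0.63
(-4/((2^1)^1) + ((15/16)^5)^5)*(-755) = 1723506085724606662354229603789635/1267650600228229401496703205376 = 1359.61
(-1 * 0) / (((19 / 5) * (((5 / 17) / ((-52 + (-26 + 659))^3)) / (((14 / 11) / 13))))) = 0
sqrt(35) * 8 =8 * sqrt(35) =47.33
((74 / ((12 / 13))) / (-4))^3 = -111284641 / 13824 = -8050.10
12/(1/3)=36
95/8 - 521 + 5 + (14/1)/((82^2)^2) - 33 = -6071147505/11303044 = -537.12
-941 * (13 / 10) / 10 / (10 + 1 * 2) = -12233 / 1200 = -10.19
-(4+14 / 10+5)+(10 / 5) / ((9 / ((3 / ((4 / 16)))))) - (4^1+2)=-206 / 15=-13.73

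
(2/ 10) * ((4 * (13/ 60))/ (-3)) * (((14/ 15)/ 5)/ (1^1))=-182/ 16875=-0.01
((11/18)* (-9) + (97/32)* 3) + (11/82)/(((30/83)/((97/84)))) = 1662347/413280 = 4.02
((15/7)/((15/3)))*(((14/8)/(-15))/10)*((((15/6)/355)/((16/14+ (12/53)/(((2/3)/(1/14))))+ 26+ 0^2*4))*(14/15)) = -2597/2146827000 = -0.00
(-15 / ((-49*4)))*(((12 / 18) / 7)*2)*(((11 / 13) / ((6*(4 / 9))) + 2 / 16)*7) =115 / 2548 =0.05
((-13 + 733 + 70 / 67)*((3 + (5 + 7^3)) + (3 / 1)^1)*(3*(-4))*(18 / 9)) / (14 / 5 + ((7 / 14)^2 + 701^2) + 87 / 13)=-35571619200 / 2853458377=-12.47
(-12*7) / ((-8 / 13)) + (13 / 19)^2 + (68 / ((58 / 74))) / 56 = 10150971 / 73283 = 138.52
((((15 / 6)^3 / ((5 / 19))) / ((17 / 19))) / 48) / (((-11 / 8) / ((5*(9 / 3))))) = -45125 / 2992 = -15.08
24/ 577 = 0.04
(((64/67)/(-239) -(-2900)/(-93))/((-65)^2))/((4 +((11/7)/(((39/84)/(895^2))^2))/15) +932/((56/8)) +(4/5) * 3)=-0.00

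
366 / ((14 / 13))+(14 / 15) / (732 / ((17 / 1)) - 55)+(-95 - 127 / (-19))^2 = 8947258127 / 1099245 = 8139.46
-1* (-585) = 585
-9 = -9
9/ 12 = 3/ 4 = 0.75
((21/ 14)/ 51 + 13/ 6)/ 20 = 28/ 255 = 0.11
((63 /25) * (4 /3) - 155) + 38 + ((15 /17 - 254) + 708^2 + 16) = 500913.24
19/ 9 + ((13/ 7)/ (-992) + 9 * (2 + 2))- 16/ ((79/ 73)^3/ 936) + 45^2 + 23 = -299817396640795/ 30812965344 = -9730.24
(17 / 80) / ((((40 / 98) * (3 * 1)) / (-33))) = -9163 / 1600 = -5.73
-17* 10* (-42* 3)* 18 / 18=21420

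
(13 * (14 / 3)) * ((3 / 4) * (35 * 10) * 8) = 127400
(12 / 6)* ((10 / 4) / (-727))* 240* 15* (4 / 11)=-9.00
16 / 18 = 8 / 9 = 0.89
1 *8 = 8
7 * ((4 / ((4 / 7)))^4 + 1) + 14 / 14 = 16815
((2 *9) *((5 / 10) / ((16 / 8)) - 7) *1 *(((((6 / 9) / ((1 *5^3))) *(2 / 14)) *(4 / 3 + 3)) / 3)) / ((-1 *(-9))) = -13 / 875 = -0.01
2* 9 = 18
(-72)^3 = -373248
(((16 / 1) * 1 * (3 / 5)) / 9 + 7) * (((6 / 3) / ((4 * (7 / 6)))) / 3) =121 / 105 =1.15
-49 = -49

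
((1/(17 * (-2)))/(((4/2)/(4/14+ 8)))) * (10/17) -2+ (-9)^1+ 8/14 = -21242/2023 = -10.50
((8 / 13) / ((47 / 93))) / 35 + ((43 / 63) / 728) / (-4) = 1489799 / 43112160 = 0.03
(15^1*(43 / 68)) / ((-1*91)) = -645 / 6188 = -0.10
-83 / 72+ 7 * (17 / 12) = 8.76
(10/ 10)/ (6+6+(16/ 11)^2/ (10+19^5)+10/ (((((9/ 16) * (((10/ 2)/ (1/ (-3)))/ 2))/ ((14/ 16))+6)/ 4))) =0.02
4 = 4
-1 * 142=-142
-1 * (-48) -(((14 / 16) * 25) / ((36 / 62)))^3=-159517813393 / 2985984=-53422.19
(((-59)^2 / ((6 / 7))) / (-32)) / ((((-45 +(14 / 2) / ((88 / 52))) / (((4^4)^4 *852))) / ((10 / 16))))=6385618795888640 / 899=7103024244592.48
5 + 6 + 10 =21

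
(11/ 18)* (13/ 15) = 143/ 270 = 0.53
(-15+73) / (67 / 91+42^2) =5278 / 160591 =0.03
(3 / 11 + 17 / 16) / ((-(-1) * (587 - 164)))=5 / 1584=0.00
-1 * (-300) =300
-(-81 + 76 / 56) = 1115 / 14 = 79.64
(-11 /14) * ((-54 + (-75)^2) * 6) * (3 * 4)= -2206116 /7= -315159.43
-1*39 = -39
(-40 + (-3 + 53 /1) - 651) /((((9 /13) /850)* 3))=-7083050 /27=-262335.19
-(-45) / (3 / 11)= 165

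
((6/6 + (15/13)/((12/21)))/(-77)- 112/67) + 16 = 3833321/268268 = 14.29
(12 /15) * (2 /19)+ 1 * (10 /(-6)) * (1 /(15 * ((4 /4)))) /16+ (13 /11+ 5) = 941867 /150480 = 6.26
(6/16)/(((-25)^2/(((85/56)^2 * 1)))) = 867/627200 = 0.00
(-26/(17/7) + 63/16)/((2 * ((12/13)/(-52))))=311129/1632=190.64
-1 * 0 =0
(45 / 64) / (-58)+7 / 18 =12587 / 33408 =0.38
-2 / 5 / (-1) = 2 / 5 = 0.40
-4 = -4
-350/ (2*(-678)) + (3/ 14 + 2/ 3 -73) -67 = -109839/ 791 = -138.86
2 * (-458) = -916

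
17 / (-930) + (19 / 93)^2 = 2029 / 86490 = 0.02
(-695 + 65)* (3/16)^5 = -76545/524288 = -0.15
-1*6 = -6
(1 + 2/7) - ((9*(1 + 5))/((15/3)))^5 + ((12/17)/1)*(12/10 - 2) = -54640369731/371875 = -146932.09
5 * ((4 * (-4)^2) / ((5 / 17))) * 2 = 2176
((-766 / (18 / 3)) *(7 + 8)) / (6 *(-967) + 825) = 1915 / 4977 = 0.38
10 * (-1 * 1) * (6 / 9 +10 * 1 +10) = -620 / 3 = -206.67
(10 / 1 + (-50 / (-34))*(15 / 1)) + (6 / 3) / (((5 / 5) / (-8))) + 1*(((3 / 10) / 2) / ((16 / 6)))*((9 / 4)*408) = 92067 / 1360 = 67.70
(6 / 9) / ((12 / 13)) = 13 / 18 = 0.72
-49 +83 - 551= -517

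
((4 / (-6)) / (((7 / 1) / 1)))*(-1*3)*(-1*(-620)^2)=-768800 / 7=-109828.57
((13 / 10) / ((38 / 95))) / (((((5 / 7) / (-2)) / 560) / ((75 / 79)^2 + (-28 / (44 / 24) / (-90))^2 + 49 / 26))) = -2437166472524 / 169911225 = -14343.76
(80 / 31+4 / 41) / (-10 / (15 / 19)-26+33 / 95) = -970140 / 13880591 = -0.07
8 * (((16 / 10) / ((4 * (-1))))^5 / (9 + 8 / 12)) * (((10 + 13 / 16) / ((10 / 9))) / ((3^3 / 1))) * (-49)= 67816 / 453125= 0.15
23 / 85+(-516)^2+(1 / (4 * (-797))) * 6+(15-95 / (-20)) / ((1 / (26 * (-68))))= 231338.27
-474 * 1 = -474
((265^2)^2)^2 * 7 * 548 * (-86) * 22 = -176508946177663932043750000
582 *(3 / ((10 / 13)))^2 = 442611 / 50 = 8852.22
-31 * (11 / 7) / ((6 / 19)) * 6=-6479 / 7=-925.57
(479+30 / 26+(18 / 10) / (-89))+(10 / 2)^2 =2922198 / 5785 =505.13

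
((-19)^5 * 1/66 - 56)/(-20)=495959/264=1878.63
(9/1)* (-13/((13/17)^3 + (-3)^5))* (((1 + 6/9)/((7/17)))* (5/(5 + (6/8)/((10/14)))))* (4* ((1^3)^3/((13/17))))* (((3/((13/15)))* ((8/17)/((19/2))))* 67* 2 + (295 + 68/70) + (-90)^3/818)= -1723732018785030600/356882133584977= -4829.98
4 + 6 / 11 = 50 / 11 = 4.55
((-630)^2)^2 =157529610000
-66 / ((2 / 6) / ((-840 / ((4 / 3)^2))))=93555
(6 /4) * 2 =3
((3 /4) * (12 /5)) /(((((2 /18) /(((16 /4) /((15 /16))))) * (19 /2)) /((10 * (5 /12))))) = 576 /19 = 30.32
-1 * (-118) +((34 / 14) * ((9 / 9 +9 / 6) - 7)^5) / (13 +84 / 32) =-590833 / 3500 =-168.81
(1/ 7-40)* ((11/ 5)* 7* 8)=-24552/ 5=-4910.40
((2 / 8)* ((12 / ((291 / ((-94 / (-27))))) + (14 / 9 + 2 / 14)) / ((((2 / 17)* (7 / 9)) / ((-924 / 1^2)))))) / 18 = -258.34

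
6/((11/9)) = 54/11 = 4.91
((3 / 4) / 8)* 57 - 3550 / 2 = -56629 / 32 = -1769.66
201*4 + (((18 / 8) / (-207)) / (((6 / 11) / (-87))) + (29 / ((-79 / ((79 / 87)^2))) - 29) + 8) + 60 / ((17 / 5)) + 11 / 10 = 3278605019 / 4082040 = 803.18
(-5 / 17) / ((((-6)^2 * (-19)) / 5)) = 25 / 11628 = 0.00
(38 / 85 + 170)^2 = 209902144 / 7225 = 29052.20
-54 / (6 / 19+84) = -57 / 89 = -0.64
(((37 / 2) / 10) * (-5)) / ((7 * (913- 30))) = -37 / 24724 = -0.00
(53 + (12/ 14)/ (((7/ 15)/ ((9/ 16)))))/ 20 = 21181/ 7840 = 2.70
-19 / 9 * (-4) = 76 / 9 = 8.44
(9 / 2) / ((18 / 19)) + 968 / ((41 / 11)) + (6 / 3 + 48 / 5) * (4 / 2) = 235879 / 820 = 287.66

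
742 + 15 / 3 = 747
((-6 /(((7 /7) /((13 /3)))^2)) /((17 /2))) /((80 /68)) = -11.27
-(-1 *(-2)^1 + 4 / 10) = -2.40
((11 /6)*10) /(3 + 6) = 55 /27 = 2.04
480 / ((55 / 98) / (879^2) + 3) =36345032640 / 227156509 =160.00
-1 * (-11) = 11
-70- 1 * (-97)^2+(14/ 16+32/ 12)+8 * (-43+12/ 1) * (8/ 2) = -251219/ 24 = -10467.46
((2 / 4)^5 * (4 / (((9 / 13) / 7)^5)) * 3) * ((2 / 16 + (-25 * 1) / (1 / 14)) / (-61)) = 1940739971261 / 8538048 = 227304.88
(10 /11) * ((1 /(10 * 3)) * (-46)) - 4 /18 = -160 /99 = -1.62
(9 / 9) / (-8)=-1 / 8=-0.12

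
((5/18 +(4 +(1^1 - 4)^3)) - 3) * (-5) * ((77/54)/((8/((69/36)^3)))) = 161.41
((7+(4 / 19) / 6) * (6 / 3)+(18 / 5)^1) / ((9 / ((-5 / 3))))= -5036 / 1539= -3.27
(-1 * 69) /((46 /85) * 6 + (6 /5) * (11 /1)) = -1955 /466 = -4.20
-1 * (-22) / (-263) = -22 / 263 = -0.08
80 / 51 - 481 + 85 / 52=-1267117 / 2652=-477.80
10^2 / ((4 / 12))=300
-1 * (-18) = 18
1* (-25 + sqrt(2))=-23.59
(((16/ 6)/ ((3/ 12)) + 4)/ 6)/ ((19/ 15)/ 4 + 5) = 40/ 87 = 0.46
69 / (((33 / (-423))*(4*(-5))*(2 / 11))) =9729 / 40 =243.22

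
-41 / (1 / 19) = -779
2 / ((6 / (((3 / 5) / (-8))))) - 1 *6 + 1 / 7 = -1647 / 280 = -5.88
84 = 84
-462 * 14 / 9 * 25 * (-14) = 251533.33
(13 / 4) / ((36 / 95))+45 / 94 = 9.06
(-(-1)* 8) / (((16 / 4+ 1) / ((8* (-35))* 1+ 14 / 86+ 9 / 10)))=-479772 / 1075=-446.30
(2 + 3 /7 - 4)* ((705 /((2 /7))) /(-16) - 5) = 56045 /224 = 250.20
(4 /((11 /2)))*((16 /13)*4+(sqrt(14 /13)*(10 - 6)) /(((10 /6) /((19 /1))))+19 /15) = 9656 /2145+1824*sqrt(182) /715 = 38.92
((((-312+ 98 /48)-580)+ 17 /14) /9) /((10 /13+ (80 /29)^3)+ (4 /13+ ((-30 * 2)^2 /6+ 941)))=-47339463613 /749320411896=-0.06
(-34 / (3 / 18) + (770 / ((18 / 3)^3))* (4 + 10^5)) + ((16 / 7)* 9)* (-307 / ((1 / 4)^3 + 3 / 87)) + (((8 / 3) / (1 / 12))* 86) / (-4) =1345031885 / 5859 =229566.80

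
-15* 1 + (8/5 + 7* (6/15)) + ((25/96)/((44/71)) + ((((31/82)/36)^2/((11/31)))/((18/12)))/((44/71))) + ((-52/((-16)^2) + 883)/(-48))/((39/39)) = -7230286572151/253063388160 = -28.57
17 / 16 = 1.06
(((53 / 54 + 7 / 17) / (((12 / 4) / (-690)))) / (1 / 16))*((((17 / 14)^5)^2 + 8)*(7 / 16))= -212294210088233615 / 6322280315904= -33578.74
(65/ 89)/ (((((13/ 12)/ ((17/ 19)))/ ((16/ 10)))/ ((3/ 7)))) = 4896/ 11837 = 0.41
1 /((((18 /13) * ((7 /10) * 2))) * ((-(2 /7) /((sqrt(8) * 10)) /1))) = -325 * sqrt(2) /9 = -51.07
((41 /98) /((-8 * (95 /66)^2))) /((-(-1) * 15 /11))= -163713 /8844500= -0.02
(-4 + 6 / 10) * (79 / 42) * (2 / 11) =-1343 / 1155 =-1.16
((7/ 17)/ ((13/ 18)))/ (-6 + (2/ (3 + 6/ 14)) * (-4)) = -378/ 5525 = -0.07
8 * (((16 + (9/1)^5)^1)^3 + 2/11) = 18133151792767016/11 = 1648468344797001.45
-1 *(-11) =11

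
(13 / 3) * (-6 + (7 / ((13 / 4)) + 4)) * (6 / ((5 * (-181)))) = -4 / 905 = -0.00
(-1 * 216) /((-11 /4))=864 /11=78.55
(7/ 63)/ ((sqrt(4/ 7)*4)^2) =7/ 576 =0.01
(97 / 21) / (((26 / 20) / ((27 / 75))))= 582 / 455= 1.28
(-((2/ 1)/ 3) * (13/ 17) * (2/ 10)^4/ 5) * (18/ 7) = -156/ 371875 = -0.00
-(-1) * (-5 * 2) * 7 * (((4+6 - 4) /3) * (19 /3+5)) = -4760 /3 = -1586.67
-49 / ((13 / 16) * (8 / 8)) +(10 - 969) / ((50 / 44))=-293874 / 325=-904.23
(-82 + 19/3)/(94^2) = -227/26508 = -0.01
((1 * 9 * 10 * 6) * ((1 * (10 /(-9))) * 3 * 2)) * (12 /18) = -2400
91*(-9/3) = -273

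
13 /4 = 3.25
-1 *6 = -6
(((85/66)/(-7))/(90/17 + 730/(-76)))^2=30151081/16555196889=0.00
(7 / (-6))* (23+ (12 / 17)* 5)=-3157 / 102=-30.95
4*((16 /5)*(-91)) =-5824 /5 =-1164.80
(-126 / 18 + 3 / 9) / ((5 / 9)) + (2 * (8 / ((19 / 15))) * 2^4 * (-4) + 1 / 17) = -264977 / 323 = -820.36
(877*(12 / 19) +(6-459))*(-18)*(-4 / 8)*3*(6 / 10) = 155277 / 95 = 1634.49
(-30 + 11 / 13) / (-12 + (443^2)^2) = -379 / 500677709857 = -0.00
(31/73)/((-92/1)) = -31/6716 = -0.00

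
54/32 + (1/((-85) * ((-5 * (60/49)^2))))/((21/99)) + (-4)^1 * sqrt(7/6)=432199/255000 - 2 * sqrt(42)/3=-2.63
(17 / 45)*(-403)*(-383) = 2623933 / 45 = 58309.62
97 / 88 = 1.10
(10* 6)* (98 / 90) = 65.33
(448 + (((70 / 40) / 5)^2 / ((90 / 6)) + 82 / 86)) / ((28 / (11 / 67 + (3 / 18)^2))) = 53630265541 / 17424288000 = 3.08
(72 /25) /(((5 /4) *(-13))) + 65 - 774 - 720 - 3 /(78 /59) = -4652201 /3250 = -1431.45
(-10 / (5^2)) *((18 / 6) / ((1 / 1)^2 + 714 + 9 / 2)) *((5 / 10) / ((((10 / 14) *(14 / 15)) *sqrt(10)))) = -9 *sqrt(10) / 71950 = -0.00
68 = 68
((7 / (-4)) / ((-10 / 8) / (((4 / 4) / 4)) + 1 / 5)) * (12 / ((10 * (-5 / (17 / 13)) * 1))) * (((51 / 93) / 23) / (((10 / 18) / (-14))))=127449 / 1853800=0.07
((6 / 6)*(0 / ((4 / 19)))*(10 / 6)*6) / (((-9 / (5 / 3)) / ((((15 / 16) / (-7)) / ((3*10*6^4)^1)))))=0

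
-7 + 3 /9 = -20 /3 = -6.67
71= 71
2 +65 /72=209 /72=2.90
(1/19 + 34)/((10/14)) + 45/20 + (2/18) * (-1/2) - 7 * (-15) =529649/3420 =154.87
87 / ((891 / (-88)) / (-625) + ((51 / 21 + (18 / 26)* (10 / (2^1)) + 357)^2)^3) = 247023124637835000 / 6484390361333085332392158860321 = 0.00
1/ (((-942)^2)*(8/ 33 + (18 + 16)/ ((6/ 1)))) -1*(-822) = 822.00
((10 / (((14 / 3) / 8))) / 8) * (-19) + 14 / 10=-1376 / 35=-39.31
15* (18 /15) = 18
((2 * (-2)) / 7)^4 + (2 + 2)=9860 / 2401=4.11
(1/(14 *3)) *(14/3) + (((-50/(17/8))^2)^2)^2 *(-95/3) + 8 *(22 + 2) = -2975026990381.06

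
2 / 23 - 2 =-44 / 23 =-1.91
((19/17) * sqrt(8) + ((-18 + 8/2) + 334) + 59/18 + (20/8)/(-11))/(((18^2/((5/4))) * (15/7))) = 133 * sqrt(2)/33048 + 111937/192456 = 0.59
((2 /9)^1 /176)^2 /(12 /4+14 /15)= 5 /12336192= 0.00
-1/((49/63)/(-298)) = 2682/7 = 383.14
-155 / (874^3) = -0.00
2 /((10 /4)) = 4 /5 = 0.80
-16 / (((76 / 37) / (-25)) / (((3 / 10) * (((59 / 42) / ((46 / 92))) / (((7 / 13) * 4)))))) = 141895 / 1862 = 76.21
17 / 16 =1.06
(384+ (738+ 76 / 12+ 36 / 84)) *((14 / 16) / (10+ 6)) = 2963 / 48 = 61.73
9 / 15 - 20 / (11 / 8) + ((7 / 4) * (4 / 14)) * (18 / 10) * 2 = -668 / 55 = -12.15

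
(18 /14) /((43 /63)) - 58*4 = -9895 /43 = -230.12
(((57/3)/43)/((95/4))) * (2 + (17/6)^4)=86113/69660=1.24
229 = 229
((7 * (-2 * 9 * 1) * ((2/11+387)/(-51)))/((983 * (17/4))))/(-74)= -357756/115623409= -0.00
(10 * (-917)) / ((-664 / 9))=41265 / 332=124.29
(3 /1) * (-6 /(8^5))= -9 /16384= -0.00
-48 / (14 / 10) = -240 / 7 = -34.29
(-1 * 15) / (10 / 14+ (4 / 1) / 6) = -315 / 29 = -10.86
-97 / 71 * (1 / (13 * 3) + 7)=-26578 / 2769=-9.60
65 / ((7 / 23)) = 1495 / 7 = 213.57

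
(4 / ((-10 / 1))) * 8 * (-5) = 16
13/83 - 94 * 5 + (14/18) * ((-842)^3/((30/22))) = -3815097938603/11205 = -340481743.74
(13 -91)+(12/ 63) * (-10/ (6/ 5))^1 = -5014/ 63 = -79.59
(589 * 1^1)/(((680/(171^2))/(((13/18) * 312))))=970226127/170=5707212.51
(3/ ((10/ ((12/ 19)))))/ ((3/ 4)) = 24/ 95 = 0.25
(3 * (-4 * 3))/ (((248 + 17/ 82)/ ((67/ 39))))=-65928/ 264589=-0.25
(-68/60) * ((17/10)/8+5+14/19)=-6.74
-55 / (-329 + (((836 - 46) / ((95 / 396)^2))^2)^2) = -583809979534375 / 376868496634412044229829784231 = -0.00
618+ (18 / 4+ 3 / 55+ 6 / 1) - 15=67491 / 110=613.55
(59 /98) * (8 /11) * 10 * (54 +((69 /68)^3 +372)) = 5658797085 /3026408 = 1869.81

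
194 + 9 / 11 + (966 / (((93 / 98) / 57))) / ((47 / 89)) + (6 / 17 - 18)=29983902823 / 272459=110049.23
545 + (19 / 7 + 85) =4429 / 7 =632.71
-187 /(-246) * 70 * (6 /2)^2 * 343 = 6734805 /41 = 164263.54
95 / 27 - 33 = -796 / 27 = -29.48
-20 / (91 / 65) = -100 / 7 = -14.29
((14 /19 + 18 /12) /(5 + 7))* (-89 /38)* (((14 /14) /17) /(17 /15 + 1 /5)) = -0.02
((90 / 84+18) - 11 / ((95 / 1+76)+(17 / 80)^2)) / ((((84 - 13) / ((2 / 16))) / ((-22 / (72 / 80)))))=-16021299965 / 19586175588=-0.82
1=1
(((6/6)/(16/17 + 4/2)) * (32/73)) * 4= 1088/1825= 0.60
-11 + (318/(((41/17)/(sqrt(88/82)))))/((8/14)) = -11 + 18921*sqrt(451)/1681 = 228.04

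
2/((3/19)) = 38/3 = 12.67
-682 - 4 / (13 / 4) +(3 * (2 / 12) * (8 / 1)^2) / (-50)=-222258 / 325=-683.87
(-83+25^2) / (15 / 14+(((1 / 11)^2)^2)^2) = 1626555189028 / 3215383229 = 505.87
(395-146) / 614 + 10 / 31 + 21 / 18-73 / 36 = -45565 / 342612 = -0.13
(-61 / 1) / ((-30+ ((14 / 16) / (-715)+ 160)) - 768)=348920 / 3649367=0.10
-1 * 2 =-2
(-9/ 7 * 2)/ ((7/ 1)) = -18/ 49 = -0.37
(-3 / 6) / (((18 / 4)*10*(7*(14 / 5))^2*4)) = -5 / 691488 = -0.00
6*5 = 30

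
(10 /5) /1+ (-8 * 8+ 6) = -56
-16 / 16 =-1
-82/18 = -41/9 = -4.56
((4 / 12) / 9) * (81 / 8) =3 / 8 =0.38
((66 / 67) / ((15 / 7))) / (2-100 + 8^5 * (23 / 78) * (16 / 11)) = 33033 / 1002867725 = 0.00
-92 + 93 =1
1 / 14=0.07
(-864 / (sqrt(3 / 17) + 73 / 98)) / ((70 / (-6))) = 63.57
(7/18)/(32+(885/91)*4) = 637/116136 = 0.01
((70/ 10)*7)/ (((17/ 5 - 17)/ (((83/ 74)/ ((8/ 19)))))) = -9.60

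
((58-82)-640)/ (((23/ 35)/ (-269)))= 6251560/ 23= 271806.96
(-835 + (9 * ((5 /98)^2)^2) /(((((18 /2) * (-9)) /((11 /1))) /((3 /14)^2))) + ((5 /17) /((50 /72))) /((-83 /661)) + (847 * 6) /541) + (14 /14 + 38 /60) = -171262792045694736451 /207002653247423040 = -827.35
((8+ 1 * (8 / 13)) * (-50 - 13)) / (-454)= 3528 / 2951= 1.20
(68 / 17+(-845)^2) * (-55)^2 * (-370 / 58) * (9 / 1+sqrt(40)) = -3596296312125 / 29 - 799176958250 * sqrt(10) / 29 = -211155715645.53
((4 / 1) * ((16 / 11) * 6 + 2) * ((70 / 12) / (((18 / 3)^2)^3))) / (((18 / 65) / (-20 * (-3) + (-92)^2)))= 165.14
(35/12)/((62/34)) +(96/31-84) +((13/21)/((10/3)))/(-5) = -5165093/65100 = -79.34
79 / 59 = 1.34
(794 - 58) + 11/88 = 736.12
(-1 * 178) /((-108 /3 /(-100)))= -494.44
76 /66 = 38 /33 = 1.15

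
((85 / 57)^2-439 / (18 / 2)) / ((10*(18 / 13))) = -36413 / 10830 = -3.36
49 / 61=0.80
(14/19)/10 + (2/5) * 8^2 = 2439/95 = 25.67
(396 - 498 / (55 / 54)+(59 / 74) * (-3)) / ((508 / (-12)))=1164069 / 516890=2.25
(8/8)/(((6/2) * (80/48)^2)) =3/25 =0.12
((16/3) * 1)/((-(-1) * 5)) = 16/15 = 1.07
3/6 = 1/2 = 0.50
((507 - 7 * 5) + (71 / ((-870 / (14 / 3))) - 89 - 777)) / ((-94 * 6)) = 514667 / 736020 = 0.70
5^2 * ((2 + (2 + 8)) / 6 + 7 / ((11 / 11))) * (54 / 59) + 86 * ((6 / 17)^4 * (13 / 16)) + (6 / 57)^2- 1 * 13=345158260821 / 1778913779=194.03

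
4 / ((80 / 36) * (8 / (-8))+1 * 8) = 9 / 13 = 0.69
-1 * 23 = -23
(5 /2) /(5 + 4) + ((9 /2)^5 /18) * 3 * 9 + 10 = 1600243 /576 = 2778.20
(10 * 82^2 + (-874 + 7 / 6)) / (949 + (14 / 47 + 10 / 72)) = 112293246 / 1606447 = 69.90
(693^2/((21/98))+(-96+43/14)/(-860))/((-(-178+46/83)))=2239638117823/177325120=12630.12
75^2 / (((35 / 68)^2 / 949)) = 987339600 / 49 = 20149787.76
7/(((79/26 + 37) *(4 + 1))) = 0.03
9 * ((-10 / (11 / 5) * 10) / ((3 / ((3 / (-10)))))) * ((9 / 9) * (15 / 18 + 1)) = 75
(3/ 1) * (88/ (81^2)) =88/ 2187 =0.04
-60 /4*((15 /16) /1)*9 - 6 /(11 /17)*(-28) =23421 /176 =133.07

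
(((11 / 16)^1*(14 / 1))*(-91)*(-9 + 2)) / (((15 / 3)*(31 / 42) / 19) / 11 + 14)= 215276061 / 492188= 437.39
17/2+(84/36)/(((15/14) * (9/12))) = 3079/270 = 11.40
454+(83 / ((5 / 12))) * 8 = 10238 / 5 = 2047.60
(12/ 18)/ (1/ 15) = 10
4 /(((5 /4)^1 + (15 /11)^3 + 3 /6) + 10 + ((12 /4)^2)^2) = 21296 /507301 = 0.04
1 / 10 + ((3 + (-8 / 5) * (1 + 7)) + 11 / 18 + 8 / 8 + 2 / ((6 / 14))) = -154 / 45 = -3.42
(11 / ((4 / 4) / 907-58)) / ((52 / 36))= -0.13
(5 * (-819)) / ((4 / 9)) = -36855 / 4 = -9213.75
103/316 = 0.33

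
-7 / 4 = -1.75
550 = 550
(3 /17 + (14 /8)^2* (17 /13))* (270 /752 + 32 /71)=319607345 /94397056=3.39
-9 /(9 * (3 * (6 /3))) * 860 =-430 /3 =-143.33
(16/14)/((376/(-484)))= -484/329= -1.47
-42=-42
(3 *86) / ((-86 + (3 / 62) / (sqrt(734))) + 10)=-55323893568 / 16296960887 - 47988 *sqrt(734) / 16296960887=-3.39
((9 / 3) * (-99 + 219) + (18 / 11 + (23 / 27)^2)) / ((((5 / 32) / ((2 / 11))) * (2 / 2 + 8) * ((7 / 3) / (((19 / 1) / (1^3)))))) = 3533429696 / 9261945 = 381.50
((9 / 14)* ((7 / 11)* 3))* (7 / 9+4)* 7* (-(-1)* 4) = 1806 / 11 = 164.18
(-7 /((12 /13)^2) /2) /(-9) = 1183 /2592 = 0.46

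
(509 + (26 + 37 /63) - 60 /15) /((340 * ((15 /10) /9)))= 197 /21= 9.38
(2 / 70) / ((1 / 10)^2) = 2.86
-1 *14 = -14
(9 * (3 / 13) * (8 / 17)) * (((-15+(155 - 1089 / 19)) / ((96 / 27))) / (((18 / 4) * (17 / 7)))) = 296919 / 142766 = 2.08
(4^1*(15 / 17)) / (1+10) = 0.32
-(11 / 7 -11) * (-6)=-396 / 7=-56.57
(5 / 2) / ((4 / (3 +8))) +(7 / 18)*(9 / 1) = 83 / 8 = 10.38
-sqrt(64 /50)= -4*sqrt(2) /5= -1.13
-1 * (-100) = 100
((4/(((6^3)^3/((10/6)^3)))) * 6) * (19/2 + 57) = 16625/22674816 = 0.00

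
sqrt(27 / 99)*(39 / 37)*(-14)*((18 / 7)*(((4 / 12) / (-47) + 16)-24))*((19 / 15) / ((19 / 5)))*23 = 4050852*sqrt(33) / 19129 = 1216.50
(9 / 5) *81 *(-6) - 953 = -9139 / 5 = -1827.80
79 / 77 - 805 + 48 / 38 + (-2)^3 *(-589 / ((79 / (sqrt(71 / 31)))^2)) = -7313429510 / 9130583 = -800.98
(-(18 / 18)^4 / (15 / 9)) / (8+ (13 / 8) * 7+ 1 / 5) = -8 / 261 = -0.03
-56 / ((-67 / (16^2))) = 14336 / 67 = 213.97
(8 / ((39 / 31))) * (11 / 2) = 34.97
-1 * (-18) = 18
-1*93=-93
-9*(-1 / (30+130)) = 9 / 160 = 0.06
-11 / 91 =-0.12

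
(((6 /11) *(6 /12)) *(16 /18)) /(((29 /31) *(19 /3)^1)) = 248 /6061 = 0.04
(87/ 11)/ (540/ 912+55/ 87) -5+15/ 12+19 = 7732721/ 356180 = 21.71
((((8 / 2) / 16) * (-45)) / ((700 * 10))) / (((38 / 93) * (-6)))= 279 / 425600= 0.00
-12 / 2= -6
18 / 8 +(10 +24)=145 / 4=36.25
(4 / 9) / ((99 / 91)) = 364 / 891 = 0.41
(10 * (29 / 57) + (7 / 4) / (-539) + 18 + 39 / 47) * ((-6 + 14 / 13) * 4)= -1262874944 / 2681679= -470.93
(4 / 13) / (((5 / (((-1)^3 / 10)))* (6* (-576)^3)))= 1 / 186325401600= 0.00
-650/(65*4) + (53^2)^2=15780957/2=7890478.50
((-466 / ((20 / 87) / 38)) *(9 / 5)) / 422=-3466341 / 10550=-328.56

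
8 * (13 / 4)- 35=-9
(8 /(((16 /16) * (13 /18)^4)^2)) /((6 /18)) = 264479053824 /815730721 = 324.22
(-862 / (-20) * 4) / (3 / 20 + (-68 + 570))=3448 / 10043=0.34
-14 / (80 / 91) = -637 / 40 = -15.92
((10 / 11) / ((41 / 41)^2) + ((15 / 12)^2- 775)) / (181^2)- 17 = -98156877 / 5765936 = -17.02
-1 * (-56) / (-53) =-56 / 53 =-1.06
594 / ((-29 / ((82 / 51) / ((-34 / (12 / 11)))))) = 1.06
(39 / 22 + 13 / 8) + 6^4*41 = 4676267 / 88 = 53139.40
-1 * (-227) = 227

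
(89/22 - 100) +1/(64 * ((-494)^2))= -16485119861/171801344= -95.95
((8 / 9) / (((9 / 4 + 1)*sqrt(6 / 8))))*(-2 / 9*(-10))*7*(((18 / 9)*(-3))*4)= -71680*sqrt(3) / 1053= -117.90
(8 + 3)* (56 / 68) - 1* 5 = 69 / 17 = 4.06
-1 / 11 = -0.09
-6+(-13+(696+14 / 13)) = 8815 / 13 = 678.08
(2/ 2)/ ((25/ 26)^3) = 17576/ 15625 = 1.12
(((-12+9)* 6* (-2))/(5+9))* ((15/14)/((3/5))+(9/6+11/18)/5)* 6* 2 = 16692/245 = 68.13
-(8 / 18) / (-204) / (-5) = -1 / 2295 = -0.00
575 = 575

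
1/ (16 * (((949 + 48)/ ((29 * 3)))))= 87/ 15952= 0.01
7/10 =0.70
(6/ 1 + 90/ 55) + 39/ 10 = 1269/ 110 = 11.54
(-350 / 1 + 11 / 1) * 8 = -2712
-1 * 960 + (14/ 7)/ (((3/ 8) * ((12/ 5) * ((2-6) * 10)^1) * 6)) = -103681/ 108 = -960.01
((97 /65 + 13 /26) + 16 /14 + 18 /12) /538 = 2109 /244790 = 0.01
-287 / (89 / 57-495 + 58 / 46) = 376257 / 645245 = 0.58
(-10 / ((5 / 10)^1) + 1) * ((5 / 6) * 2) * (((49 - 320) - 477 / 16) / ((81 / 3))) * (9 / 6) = 457235 / 864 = 529.21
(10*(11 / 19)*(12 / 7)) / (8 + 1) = 440 / 399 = 1.10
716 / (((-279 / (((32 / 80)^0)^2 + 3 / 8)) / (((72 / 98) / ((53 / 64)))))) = -252032 / 80507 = -3.13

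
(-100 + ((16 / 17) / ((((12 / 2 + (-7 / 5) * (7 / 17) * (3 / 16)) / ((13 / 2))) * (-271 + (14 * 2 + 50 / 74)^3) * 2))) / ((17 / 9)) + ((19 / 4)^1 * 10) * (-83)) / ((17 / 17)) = -216719902541633415 / 53610365658326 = -4042.50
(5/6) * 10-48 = -119/3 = -39.67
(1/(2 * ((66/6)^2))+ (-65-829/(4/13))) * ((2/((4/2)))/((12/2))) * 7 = -9348325/2904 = -3219.12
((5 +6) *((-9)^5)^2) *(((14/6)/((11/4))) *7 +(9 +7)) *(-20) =-16829546042160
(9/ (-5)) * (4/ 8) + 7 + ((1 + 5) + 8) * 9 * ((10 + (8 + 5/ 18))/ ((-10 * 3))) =-212/ 3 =-70.67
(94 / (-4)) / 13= -47 / 26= -1.81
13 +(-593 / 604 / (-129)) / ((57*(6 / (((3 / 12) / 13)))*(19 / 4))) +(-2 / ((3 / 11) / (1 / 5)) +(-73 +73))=379554862909 / 32909380920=11.53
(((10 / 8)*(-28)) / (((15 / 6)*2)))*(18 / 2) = -63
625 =625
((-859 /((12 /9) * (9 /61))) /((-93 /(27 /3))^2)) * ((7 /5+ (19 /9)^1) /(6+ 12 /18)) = -4139521 /192200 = -21.54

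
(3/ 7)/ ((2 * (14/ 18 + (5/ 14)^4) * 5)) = 74088/ 1372685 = 0.05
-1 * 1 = -1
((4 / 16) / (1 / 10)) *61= 305 / 2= 152.50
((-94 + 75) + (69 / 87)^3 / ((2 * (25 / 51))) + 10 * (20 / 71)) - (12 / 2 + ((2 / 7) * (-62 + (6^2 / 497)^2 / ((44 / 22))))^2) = -1222940026351761546277 / 3645739494350297050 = -335.44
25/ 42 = 0.60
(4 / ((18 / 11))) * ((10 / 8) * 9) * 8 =220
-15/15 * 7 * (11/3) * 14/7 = -154/3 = -51.33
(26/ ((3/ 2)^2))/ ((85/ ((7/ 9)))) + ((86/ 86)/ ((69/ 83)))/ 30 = 46187/ 316710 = 0.15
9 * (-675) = -6075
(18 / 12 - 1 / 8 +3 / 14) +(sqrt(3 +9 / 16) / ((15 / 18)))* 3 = 89 / 56 +9* sqrt(57) / 10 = 8.38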